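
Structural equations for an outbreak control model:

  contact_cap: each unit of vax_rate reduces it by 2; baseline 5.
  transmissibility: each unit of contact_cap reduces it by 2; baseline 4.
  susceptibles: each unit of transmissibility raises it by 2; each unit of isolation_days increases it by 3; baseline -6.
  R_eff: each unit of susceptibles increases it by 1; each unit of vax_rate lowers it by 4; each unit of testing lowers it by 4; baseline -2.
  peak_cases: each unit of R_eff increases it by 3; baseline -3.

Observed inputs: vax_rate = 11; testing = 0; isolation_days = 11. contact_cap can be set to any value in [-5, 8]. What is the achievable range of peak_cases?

Intervening on contact_cap fixes its value directly, overriding its dependence on vax_rate.
Substituting into the susceptibles equation gives susceptibles = -4*contact_cap + 35.
This gives R_eff = -4*contact_cap - 11.
This gives peak_cases = -12*contact_cap - 36.
Linear in contact_cap, so extremes are at the endpoints: contact_cap = -5 gives peak_cases = 24; contact_cap = 8 gives peak_cases = -132.

-132 to 24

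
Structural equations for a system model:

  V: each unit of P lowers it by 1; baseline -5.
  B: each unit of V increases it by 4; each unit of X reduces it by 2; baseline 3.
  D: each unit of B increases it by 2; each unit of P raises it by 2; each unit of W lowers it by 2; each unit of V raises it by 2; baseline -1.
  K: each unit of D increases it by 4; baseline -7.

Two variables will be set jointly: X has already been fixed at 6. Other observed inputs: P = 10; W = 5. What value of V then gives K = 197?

V = 6

With X held at 6:
Intervening on V fixes its value directly, overriding its dependence on P.
Substituting into the B equation gives B = 4*V - 9.
Substituting into the D equation gives D = 10*V - 9.
So K = 40*V - 43.
Solve 40*V - 43 = 197: V = (197 + 43) / 40 = 6.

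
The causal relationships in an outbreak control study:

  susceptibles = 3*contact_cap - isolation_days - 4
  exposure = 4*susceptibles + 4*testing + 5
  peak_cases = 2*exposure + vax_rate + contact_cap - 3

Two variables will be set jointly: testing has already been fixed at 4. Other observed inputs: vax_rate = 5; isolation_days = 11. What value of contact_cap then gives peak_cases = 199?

With testing held at 4:
Substituting into the susceptibles equation gives susceptibles = 3*contact_cap - 15.
Substituting into the exposure equation gives exposure = 12*contact_cap - 39.
This gives peak_cases = 25*contact_cap - 76.
Solve 25*contact_cap - 76 = 199: contact_cap = (199 + 76) / 25 = 11.

contact_cap = 11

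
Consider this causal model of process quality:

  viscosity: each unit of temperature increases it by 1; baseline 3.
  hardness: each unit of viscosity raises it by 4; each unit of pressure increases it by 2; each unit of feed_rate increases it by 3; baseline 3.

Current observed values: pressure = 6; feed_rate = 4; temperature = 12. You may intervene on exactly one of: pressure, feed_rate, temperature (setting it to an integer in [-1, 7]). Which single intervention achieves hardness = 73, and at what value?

Intervening on pressure: with other inputs at their observed values, hardness = 2*pressure + 75. Solving for 73 gives pressure = -1, within [-1, 7].
Intervening on feed_rate: hardness = 3*feed_rate + 75. Reaching 73 requires feed_rate = -2/3, not an integer.
Intervening on temperature: hardness = 4*temperature + 39. Reaching 73 requires temperature = 17/2, not an integer.

set pressure = -1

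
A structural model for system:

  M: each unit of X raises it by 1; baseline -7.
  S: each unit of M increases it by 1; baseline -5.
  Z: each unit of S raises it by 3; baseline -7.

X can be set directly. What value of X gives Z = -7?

Substituting into the S equation gives S = X - 12.
So Z = 3*X - 43.
Solve 3*X - 43 = -7: X = (-7 + 43) / 3 = 12.

X = 12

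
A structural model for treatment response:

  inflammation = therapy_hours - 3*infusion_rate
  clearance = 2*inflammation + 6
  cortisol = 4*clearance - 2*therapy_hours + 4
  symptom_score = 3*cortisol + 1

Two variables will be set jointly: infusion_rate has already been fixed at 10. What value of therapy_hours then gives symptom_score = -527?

therapy_hours = 6

With infusion_rate held at 10:
Substituting into the inflammation equation gives inflammation = therapy_hours - 30.
Substituting into the clearance equation gives clearance = 2*therapy_hours - 54.
So cortisol = 6*therapy_hours - 212.
symptom_score becomes 18*therapy_hours - 635.
Solve 18*therapy_hours - 635 = -527: therapy_hours = (-527 + 635) / 18 = 6.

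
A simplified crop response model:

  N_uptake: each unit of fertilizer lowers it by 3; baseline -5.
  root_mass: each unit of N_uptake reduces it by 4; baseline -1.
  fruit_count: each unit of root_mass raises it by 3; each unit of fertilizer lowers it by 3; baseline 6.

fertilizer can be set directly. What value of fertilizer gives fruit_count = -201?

Substituting into the root_mass equation gives root_mass = 12*fertilizer + 19.
So fruit_count = 33*fertilizer + 63.
Solve 33*fertilizer + 63 = -201: fertilizer = (-201 - 63) / 33 = -8.

fertilizer = -8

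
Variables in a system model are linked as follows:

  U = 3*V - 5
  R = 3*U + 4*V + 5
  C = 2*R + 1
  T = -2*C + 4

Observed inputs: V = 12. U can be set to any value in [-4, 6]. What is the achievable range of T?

-282 to -162

Intervening on U fixes its value directly, overriding its dependence on V.
Substituting into the R equation gives R = 3*U + 53.
C becomes 6*U + 107.
Substituting into the T equation gives T = -12*U - 210.
Linear in U, so extremes are at the endpoints: U = -4 gives T = -162; U = 6 gives T = -282.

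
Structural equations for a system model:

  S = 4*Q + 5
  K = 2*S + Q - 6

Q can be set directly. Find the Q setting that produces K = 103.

Substituting into the K equation gives K = 9*Q + 4.
Solve 9*Q + 4 = 103: Q = (103 - 4) / 9 = 11.

Q = 11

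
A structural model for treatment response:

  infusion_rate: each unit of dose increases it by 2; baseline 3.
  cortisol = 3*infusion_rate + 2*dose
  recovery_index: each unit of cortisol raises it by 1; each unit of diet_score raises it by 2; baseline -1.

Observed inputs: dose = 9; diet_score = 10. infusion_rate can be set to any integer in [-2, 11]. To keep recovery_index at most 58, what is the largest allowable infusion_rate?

infusion_rate = 7

Intervening on infusion_rate fixes its value directly, overriding its dependence on dose.
Substituting into the cortisol equation gives cortisol = 3*infusion_rate + 18.
So recovery_index = 3*infusion_rate + 37.
Require 3*infusion_rate + 37 ≤ 58, so infusion_rate ≤ 7.
The largest integer in [-2, 11] satisfying this is 7.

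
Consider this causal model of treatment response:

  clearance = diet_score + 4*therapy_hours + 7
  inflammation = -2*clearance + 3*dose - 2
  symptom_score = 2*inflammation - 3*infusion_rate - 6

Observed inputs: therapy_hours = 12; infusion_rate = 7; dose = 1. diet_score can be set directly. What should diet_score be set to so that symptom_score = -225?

Substituting into the clearance equation gives clearance = diet_score + 55.
Substituting into the inflammation equation gives inflammation = -2*diet_score - 109.
So symptom_score = -4*diet_score - 245.
Solve -4*diet_score - 245 = -225: diet_score = (-225 + 245) / -4 = -5.

diet_score = -5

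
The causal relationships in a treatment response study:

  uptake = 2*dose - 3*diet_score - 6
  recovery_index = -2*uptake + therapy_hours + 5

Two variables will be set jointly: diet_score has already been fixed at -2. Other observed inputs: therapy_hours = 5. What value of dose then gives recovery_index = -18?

dose = 7

With diet_score held at -2:
Substituting into the uptake equation gives uptake = 2*dose.
recovery_index becomes -4*dose + 10.
Solve -4*dose + 10 = -18: dose = (-18 - 10) / -4 = 7.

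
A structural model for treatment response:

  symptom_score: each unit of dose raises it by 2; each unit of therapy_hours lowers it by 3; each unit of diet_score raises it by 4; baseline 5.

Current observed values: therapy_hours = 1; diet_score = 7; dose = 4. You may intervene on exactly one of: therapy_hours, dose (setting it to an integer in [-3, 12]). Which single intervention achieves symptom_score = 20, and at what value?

set therapy_hours = 7

Intervening on therapy_hours: with other inputs at their observed values, symptom_score = -3*therapy_hours + 41. Solving for 20 gives therapy_hours = 7, within [-3, 12].
Intervening on dose: symptom_score = 2*dose + 30. Reaching 20 requires dose = -5, outside [-3, 12].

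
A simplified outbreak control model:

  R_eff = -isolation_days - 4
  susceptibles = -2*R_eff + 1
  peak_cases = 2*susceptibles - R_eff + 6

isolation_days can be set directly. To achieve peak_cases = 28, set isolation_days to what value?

isolation_days = 0

Substituting into the susceptibles equation gives susceptibles = 2*isolation_days + 9.
Substituting into the peak_cases equation gives peak_cases = 5*isolation_days + 28.
Solve 5*isolation_days + 28 = 28: isolation_days = (28 - 28) / 5 = 0.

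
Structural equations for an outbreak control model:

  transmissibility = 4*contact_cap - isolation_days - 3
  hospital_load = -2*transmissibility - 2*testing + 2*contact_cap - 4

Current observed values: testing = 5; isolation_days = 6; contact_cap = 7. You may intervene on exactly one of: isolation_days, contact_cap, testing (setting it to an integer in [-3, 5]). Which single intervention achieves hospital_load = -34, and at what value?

set testing = 3

Intervening on isolation_days: hospital_load = 2*isolation_days - 50. Reaching -34 requires isolation_days = 8, outside [-3, 5].
Intervening on contact_cap: hospital_load = -6*contact_cap + 4. Reaching -34 requires contact_cap = 19/3, not an integer.
Intervening on testing: with other inputs at their observed values, hospital_load = -2*testing - 28. Solving for -34 gives testing = 3, within [-3, 5].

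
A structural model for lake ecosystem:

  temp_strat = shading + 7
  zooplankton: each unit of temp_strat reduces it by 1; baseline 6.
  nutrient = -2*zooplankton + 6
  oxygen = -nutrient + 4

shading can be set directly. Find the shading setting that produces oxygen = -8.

Substituting into the zooplankton equation gives zooplankton = -shading - 1.
Substituting into the nutrient equation gives nutrient = 2*shading + 8.
Substituting into the oxygen equation gives oxygen = -2*shading - 4.
Solve -2*shading - 4 = -8: shading = (-8 + 4) / -2 = 2.

shading = 2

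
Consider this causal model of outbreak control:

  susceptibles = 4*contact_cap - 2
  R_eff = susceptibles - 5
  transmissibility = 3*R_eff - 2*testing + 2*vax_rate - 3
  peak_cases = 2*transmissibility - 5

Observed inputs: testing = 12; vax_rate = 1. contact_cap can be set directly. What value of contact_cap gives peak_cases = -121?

contact_cap = -1

Substituting into the R_eff equation gives R_eff = 4*contact_cap - 7.
Substituting into the transmissibility equation gives transmissibility = 12*contact_cap - 46.
peak_cases becomes 24*contact_cap - 97.
Solve 24*contact_cap - 97 = -121: contact_cap = (-121 + 97) / 24 = -1.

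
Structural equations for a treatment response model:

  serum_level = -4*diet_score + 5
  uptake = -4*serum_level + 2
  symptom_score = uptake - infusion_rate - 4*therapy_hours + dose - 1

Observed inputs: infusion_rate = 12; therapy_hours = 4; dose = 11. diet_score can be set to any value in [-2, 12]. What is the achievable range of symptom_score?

Substituting into the uptake equation gives uptake = 16*diet_score - 18.
Substituting into the symptom_score equation gives symptom_score = 16*diet_score - 36.
Linear in diet_score, so extremes are at the endpoints: diet_score = -2 gives symptom_score = -68; diet_score = 12 gives symptom_score = 156.

-68 to 156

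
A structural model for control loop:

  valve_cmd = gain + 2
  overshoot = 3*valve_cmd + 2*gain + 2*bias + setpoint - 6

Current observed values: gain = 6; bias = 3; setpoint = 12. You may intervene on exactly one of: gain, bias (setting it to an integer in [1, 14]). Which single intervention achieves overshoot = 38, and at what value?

set gain = 4

Intervening on gain: with other inputs at their observed values, overshoot = 5*gain + 18. Solving for 38 gives gain = 4, within [1, 14].
Intervening on bias: overshoot = 2*bias + 42. Reaching 38 requires bias = -2, outside [1, 14].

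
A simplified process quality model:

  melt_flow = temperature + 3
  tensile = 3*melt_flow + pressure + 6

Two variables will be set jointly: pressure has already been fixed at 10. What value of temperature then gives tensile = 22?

With pressure held at 10:
Substituting into the tensile equation gives tensile = 3*temperature + 25.
Solve 3*temperature + 25 = 22: temperature = (22 - 25) / 3 = -1.

temperature = -1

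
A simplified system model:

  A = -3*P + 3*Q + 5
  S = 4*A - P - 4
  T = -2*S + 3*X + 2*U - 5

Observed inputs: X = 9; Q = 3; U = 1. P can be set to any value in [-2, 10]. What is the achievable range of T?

Substituting into the A equation gives A = -3*P + 14.
Substituting into the S equation gives S = -13*P + 52.
So T = 26*P - 80.
Linear in P, so extremes are at the endpoints: P = -2 gives T = -132; P = 10 gives T = 180.

-132 to 180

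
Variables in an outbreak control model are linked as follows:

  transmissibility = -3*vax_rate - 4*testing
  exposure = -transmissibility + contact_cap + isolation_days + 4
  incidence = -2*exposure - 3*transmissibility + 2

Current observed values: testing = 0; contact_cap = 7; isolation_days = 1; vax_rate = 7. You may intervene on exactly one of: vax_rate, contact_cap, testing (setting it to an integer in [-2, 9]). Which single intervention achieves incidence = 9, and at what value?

set contact_cap = 2

Intervening on vax_rate: incidence = 3*vax_rate - 22. Reaching 9 requires vax_rate = 31/3, not an integer.
Intervening on contact_cap: with other inputs at their observed values, incidence = -2*contact_cap + 13. Solving for 9 gives contact_cap = 2, within [-2, 9].
Intervening on testing: incidence = 4*testing - 1. Reaching 9 requires testing = 5/2, not an integer.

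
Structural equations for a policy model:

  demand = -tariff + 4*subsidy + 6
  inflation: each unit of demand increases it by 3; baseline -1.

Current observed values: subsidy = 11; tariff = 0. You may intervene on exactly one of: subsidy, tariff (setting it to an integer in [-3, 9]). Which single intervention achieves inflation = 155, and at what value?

Intervening on subsidy: inflation = 12*subsidy + 17. Reaching 155 requires subsidy = 23/2, not an integer.
Intervening on tariff: with other inputs at their observed values, inflation = -3*tariff + 149. Solving for 155 gives tariff = -2, within [-3, 9].

set tariff = -2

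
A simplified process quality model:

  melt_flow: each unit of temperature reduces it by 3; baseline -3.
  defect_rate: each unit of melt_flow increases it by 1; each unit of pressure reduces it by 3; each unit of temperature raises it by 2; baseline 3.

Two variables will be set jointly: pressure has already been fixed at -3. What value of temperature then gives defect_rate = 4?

With pressure held at -3:
Substituting into the defect_rate equation gives defect_rate = -temperature + 9.
Solve -temperature + 9 = 4: temperature = (4 - 9) / -1 = 5.

temperature = 5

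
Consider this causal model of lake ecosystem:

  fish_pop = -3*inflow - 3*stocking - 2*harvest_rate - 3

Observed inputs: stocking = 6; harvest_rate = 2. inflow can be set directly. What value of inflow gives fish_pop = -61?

Substituting into the fish_pop equation gives fish_pop = -3*inflow - 25.
Solve -3*inflow - 25 = -61: inflow = (-61 + 25) / -3 = 12.

inflow = 12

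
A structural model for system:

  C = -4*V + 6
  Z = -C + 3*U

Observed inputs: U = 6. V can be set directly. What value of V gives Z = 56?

Substituting into the Z equation gives Z = 4*V + 12.
Solve 4*V + 12 = 56: V = (56 - 12) / 4 = 11.

V = 11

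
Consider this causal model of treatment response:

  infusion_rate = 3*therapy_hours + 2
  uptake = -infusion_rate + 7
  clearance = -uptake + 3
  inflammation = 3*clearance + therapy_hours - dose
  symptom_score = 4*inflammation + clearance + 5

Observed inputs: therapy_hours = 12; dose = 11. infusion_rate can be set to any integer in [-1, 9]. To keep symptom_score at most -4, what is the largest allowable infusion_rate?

Intervening on infusion_rate fixes its value directly, overriding its dependence on therapy_hours.
Substituting into the clearance equation gives clearance = infusion_rate - 4.
Substituting into the inflammation equation gives inflammation = 3*infusion_rate - 11.
symptom_score becomes 13*infusion_rate - 43.
Require 13*infusion_rate - 43 ≤ -4, so infusion_rate ≤ 3.
The largest integer in [-1, 9] satisfying this is 3.

infusion_rate = 3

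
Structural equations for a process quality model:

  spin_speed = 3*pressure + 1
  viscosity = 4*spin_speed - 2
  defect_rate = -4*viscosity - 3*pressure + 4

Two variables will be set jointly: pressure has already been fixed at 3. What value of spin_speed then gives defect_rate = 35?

With pressure held at 3:
Intervening on spin_speed fixes its value directly, overriding its dependence on pressure.
Substituting into the defect_rate equation gives defect_rate = -16*spin_speed + 3.
Solve -16*spin_speed + 3 = 35: spin_speed = (35 - 3) / -16 = -2.

spin_speed = -2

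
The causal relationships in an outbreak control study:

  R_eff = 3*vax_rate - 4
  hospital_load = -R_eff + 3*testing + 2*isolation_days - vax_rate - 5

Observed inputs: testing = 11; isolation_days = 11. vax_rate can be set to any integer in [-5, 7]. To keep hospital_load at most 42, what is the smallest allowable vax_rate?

Substituting into the hospital_load equation gives hospital_load = -4*vax_rate + 54.
Require -4*vax_rate + 54 ≤ 42, so vax_rate ≥ 3.
The smallest integer in [-5, 7] satisfying this is 3.

vax_rate = 3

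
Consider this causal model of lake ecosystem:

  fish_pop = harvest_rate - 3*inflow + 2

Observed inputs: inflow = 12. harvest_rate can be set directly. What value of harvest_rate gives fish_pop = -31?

Substituting into the fish_pop equation gives fish_pop = harvest_rate - 34.
Solve harvest_rate - 34 = -31: harvest_rate = (-31 + 34) / 1 = 3.

harvest_rate = 3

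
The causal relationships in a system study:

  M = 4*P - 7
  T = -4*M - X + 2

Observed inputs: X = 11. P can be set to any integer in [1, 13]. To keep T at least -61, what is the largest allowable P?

P = 5

Substituting into the T equation gives T = -16*P + 19.
Require -16*P + 19 ≥ -61, so P ≤ 5.
The largest integer in [1, 13] satisfying this is 5.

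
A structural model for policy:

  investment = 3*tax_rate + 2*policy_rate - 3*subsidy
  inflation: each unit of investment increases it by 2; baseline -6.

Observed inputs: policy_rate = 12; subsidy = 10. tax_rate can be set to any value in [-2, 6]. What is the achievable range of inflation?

-30 to 18

Substituting into the investment equation gives investment = 3*tax_rate - 6.
So inflation = 6*tax_rate - 18.
Linear in tax_rate, so extremes are at the endpoints: tax_rate = -2 gives inflation = -30; tax_rate = 6 gives inflation = 18.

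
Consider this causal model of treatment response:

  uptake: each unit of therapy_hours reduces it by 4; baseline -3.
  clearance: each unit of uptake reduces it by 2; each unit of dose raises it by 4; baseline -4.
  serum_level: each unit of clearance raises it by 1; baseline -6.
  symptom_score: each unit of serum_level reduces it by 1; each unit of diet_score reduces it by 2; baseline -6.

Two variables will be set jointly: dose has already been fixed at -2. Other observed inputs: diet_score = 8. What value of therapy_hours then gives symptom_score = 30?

therapy_hours = -5

With dose held at -2:
Substituting into the clearance equation gives clearance = 8*therapy_hours - 6.
This gives serum_level = 8*therapy_hours - 12.
symptom_score becomes -8*therapy_hours - 10.
Solve -8*therapy_hours - 10 = 30: therapy_hours = (30 + 10) / -8 = -5.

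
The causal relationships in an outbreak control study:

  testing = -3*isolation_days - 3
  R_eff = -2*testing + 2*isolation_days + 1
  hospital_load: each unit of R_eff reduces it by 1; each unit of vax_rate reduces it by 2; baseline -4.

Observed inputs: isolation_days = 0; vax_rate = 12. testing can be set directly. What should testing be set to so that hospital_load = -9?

Intervening on testing fixes its value directly, overriding its dependence on isolation_days.
Substituting into the R_eff equation gives R_eff = -2*testing + 1.
hospital_load becomes 2*testing - 29.
Solve 2*testing - 29 = -9: testing = (-9 + 29) / 2 = 10.

testing = 10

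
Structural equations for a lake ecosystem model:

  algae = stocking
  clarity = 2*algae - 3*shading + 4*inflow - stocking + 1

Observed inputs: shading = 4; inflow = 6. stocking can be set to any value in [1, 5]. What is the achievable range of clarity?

Substituting into the clarity equation gives clarity = stocking + 13.
Linear in stocking, so extremes are at the endpoints: stocking = 1 gives clarity = 14; stocking = 5 gives clarity = 18.

14 to 18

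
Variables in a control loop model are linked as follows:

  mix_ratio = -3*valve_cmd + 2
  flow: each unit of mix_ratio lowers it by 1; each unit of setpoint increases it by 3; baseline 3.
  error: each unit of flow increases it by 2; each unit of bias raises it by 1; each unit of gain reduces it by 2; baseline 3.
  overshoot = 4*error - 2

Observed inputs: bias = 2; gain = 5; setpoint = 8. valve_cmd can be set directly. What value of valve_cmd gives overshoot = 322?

valve_cmd = 6

Substituting into the flow equation gives flow = 3*valve_cmd + 25.
Substituting into the error equation gives error = 6*valve_cmd + 45.
Substituting into the overshoot equation gives overshoot = 24*valve_cmd + 178.
Solve 24*valve_cmd + 178 = 322: valve_cmd = (322 - 178) / 24 = 6.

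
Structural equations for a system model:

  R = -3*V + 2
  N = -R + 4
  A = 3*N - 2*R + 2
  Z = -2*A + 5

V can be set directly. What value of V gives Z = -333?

Substituting into the N equation gives N = 3*V + 2.
Substituting into the A equation gives A = 15*V + 4.
Substituting into the Z equation gives Z = -30*V - 3.
Solve -30*V - 3 = -333: V = (-333 + 3) / -30 = 11.

V = 11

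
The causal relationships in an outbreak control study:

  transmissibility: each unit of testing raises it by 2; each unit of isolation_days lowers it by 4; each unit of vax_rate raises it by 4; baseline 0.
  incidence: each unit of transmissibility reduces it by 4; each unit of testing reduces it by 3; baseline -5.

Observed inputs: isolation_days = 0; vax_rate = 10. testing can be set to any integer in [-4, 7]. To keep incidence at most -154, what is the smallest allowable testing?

testing = -1

Substituting into the transmissibility equation gives transmissibility = 2*testing + 40.
Substituting into the incidence equation gives incidence = -11*testing - 165.
Require -11*testing - 165 ≤ -154, so testing ≥ -1.
The smallest integer in [-4, 7] satisfying this is -1.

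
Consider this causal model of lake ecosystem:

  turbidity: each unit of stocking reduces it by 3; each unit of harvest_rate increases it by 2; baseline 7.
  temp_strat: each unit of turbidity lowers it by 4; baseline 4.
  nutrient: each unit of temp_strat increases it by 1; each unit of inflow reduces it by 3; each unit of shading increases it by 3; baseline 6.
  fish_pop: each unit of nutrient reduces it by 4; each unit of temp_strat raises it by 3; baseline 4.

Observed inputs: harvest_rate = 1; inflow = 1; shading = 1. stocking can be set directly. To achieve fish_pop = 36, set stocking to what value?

Substituting into the turbidity equation gives turbidity = -3*stocking + 9.
This gives temp_strat = 12*stocking - 32.
This gives nutrient = 12*stocking - 26.
Substituting into the fish_pop equation gives fish_pop = -12*stocking + 12.
Solve -12*stocking + 12 = 36: stocking = (36 - 12) / -12 = -2.

stocking = -2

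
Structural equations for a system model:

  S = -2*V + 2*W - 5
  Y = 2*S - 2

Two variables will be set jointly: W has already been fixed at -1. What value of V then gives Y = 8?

V = -6

With W held at -1:
Substituting into the S equation gives S = -2*V - 7.
Substituting into the Y equation gives Y = -4*V - 16.
Solve -4*V - 16 = 8: V = (8 + 16) / -4 = -6.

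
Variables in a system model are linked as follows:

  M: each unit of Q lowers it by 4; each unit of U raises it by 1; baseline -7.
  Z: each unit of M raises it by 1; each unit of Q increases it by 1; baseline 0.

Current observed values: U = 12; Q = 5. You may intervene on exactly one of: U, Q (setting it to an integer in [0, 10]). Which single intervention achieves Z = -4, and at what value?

set Q = 3

Intervening on U: Z = U - 22. Reaching -4 requires U = 18, outside [0, 10].
Intervening on Q: with other inputs at their observed values, Z = -3*Q + 5. Solving for -4 gives Q = 3, within [0, 10].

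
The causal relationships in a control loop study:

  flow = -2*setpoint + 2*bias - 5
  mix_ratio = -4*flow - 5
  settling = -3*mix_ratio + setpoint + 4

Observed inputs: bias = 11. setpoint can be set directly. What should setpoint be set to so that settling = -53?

setpoint = 12

Substituting into the flow equation gives flow = -2*setpoint + 17.
Substituting into the mix_ratio equation gives mix_ratio = 8*setpoint - 73.
Substituting into the settling equation gives settling = -23*setpoint + 223.
Solve -23*setpoint + 223 = -53: setpoint = (-53 - 223) / -23 = 12.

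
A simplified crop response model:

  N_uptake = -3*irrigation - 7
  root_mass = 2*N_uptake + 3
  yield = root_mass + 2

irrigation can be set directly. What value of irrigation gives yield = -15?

irrigation = 1

Substituting into the root_mass equation gives root_mass = -6*irrigation - 11.
So yield = -6*irrigation - 9.
Solve -6*irrigation - 9 = -15: irrigation = (-15 + 9) / -6 = 1.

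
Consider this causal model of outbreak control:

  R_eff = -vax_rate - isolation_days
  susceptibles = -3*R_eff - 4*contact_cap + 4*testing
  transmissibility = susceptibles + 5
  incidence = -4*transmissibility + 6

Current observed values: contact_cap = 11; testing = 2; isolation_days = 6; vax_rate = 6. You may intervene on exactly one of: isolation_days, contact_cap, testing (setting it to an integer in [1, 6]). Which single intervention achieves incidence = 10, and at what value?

set isolation_days = 4

Intervening on isolation_days: with other inputs at their observed values, incidence = -12*isolation_days + 58. Solving for 10 gives isolation_days = 4, within [1, 6].
Intervening on contact_cap: incidence = 16*contact_cap - 190. Reaching 10 requires contact_cap = 25/2, not an integer.
Intervening on testing: incidence = -16*testing + 18. Reaching 10 requires testing = 1/2, not an integer.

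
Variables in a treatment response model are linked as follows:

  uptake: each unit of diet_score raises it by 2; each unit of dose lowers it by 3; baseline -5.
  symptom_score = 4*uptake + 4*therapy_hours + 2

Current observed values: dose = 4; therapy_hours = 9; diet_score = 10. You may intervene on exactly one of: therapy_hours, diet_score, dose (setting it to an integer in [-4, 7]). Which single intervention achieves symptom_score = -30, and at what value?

set diet_score = 0

Intervening on therapy_hours: symptom_score = 4*therapy_hours + 14. Reaching -30 requires therapy_hours = -11, outside [-4, 7].
Intervening on diet_score: with other inputs at their observed values, symptom_score = 8*diet_score - 30. Solving for -30 gives diet_score = 0, within [-4, 7].
Intervening on dose: symptom_score = -12*dose + 98. Reaching -30 requires dose = 32/3, not an integer.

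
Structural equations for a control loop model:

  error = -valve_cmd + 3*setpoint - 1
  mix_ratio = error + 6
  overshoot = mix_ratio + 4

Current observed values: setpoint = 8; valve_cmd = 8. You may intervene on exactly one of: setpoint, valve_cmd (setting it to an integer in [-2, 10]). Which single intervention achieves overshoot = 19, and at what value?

Intervening on setpoint: with other inputs at their observed values, overshoot = 3*setpoint + 1. Solving for 19 gives setpoint = 6, within [-2, 10].
Intervening on valve_cmd: overshoot = -valve_cmd + 33. Reaching 19 requires valve_cmd = 14, outside [-2, 10].

set setpoint = 6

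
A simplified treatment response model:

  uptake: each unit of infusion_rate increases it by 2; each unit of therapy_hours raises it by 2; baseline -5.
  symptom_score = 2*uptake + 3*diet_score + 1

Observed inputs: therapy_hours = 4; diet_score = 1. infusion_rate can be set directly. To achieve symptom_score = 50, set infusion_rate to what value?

Substituting into the uptake equation gives uptake = 2*infusion_rate + 3.
Substituting into the symptom_score equation gives symptom_score = 4*infusion_rate + 10.
Solve 4*infusion_rate + 10 = 50: infusion_rate = (50 - 10) / 4 = 10.

infusion_rate = 10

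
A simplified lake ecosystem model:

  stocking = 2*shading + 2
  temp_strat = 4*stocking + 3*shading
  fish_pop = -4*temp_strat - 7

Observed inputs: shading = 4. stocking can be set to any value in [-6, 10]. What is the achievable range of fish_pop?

Intervening on stocking fixes its value directly, overriding its dependence on shading.
Substituting into the temp_strat equation gives temp_strat = 4*stocking + 12.
Substituting into the fish_pop equation gives fish_pop = -16*stocking - 55.
Linear in stocking, so extremes are at the endpoints: stocking = -6 gives fish_pop = 41; stocking = 10 gives fish_pop = -215.

-215 to 41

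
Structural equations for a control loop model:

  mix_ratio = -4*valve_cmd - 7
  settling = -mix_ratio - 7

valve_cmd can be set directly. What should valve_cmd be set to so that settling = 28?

valve_cmd = 7

Substituting into the settling equation gives settling = 4*valve_cmd.
Solve 4*valve_cmd = 28: valve_cmd = 28 / 4 = 7.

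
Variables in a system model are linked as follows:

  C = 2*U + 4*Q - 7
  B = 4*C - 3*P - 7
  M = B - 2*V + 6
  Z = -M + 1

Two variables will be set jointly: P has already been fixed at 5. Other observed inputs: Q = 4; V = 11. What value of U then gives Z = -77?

With P held at 5:
Substituting into the C equation gives C = 2*U + 9.
Substituting into the B equation gives B = 8*U + 14.
This gives M = 8*U - 2.
So Z = -8*U + 3.
Solve -8*U + 3 = -77: U = (-77 - 3) / -8 = 10.

U = 10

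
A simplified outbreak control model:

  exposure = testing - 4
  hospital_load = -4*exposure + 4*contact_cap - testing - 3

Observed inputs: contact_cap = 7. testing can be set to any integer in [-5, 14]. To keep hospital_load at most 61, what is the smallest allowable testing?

Substituting into the hospital_load equation gives hospital_load = -5*testing + 41.
Require -5*testing + 41 ≤ 61, so testing ≥ -4.
The smallest integer in [-5, 14] satisfying this is -4.

testing = -4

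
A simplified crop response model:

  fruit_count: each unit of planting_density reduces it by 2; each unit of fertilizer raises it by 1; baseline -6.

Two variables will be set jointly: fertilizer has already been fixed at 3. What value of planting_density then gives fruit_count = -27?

planting_density = 12

With fertilizer held at 3:
Substituting into the fruit_count equation gives fruit_count = -2*planting_density - 3.
Solve -2*planting_density - 3 = -27: planting_density = (-27 + 3) / -2 = 12.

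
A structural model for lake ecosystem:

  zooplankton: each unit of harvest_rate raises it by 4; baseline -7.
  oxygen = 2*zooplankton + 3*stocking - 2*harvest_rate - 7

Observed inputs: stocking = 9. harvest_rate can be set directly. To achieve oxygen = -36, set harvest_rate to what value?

Substituting into the oxygen equation gives oxygen = 6*harvest_rate + 6.
Solve 6*harvest_rate + 6 = -36: harvest_rate = (-36 - 6) / 6 = -7.

harvest_rate = -7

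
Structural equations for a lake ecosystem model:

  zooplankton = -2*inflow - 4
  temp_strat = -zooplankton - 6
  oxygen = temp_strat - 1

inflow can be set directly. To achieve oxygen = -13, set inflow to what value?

inflow = -5

Substituting into the temp_strat equation gives temp_strat = 2*inflow - 2.
So oxygen = 2*inflow - 3.
Solve 2*inflow - 3 = -13: inflow = (-13 + 3) / 2 = -5.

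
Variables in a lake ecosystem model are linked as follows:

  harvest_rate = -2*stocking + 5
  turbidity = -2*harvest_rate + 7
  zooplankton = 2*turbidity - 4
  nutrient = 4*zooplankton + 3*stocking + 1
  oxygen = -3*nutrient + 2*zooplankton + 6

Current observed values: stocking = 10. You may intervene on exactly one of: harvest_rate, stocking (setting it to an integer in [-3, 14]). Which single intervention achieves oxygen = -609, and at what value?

Intervening on harvest_rate: oxygen = 40*harvest_rate - 187. Reaching -609 requires harvest_rate = -211/20, not an integer.
Intervening on stocking: with other inputs at their observed values, oxygen = -89*stocking + 103. Solving for -609 gives stocking = 8, within [-3, 14].

set stocking = 8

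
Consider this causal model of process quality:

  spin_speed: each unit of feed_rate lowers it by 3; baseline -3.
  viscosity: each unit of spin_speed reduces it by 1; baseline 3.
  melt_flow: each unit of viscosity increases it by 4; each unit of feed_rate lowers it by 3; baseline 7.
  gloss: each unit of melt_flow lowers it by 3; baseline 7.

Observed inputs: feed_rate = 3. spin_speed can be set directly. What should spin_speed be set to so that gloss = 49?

Intervening on spin_speed fixes its value directly, overriding its dependence on feed_rate.
Substituting into the melt_flow equation gives melt_flow = -4*spin_speed + 10.
So gloss = 12*spin_speed - 23.
Solve 12*spin_speed - 23 = 49: spin_speed = (49 + 23) / 12 = 6.

spin_speed = 6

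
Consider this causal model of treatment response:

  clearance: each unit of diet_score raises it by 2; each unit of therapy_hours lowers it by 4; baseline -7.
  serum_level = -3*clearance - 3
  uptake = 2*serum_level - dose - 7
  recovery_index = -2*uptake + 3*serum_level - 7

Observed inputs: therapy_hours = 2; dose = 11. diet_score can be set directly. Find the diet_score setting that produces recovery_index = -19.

Substituting into the clearance equation gives clearance = 2*diet_score - 15.
Substituting into the serum_level equation gives serum_level = -6*diet_score + 42.
Substituting into the uptake equation gives uptake = -12*diet_score + 66.
This gives recovery_index = 6*diet_score - 13.
Solve 6*diet_score - 13 = -19: diet_score = (-19 + 13) / 6 = -1.

diet_score = -1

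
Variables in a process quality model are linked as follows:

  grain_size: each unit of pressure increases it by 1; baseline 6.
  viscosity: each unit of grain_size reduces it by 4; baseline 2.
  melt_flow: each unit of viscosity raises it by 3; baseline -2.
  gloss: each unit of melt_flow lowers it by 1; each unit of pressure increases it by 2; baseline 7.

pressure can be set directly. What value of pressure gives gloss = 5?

Substituting into the viscosity equation gives viscosity = -4*pressure - 22.
Substituting into the melt_flow equation gives melt_flow = -12*pressure - 68.
Substituting into the gloss equation gives gloss = 14*pressure + 75.
Solve 14*pressure + 75 = 5: pressure = (5 - 75) / 14 = -5.

pressure = -5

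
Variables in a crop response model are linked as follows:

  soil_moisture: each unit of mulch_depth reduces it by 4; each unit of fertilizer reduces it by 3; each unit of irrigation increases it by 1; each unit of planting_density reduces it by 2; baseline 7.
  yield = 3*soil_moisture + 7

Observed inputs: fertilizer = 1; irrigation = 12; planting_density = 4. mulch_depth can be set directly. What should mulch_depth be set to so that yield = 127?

mulch_depth = -8

Substituting into the soil_moisture equation gives soil_moisture = -4*mulch_depth + 8.
So yield = -12*mulch_depth + 31.
Solve -12*mulch_depth + 31 = 127: mulch_depth = (127 - 31) / -12 = -8.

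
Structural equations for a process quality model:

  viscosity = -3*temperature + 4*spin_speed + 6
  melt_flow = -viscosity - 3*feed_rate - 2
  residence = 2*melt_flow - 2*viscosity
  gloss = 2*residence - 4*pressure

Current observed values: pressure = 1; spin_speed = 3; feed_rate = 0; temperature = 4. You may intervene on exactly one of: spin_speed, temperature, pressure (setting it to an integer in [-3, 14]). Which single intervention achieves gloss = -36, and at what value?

Intervening on spin_speed: gloss = -32*spin_speed + 36. Reaching -36 requires spin_speed = 9/4, not an integer.
Intervening on temperature: with other inputs at their observed values, gloss = 24*temperature - 156. Solving for -36 gives temperature = 5, within [-3, 14].
Intervening on pressure: gloss = -4*pressure - 56. Reaching -36 requires pressure = -5, outside [-3, 14].

set temperature = 5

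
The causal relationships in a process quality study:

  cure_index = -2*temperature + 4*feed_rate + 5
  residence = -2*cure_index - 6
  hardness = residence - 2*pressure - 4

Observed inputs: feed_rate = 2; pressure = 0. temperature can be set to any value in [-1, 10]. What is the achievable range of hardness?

-40 to 4

Substituting into the cure_index equation gives cure_index = -2*temperature + 13.
Substituting into the residence equation gives residence = 4*temperature - 32.
hardness becomes 4*temperature - 36.
Linear in temperature, so extremes are at the endpoints: temperature = -1 gives hardness = -40; temperature = 10 gives hardness = 4.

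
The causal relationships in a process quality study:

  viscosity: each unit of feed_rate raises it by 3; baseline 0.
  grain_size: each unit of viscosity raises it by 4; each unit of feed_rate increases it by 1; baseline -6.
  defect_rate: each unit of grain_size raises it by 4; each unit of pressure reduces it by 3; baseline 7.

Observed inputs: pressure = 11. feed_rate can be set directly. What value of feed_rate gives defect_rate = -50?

feed_rate = 0

Substituting into the grain_size equation gives grain_size = 13*feed_rate - 6.
Substituting into the defect_rate equation gives defect_rate = 52*feed_rate - 50.
Solve 52*feed_rate - 50 = -50: feed_rate = (-50 + 50) / 52 = 0.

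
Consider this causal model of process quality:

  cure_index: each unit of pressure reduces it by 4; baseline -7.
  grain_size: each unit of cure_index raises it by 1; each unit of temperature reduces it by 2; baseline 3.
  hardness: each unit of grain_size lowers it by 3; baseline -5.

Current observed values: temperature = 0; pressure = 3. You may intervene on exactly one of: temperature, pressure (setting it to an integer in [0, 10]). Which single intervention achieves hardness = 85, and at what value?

Intervening on temperature: with other inputs at their observed values, hardness = 6*temperature + 43. Solving for 85 gives temperature = 7, within [0, 10].
Intervening on pressure: hardness = 12*pressure + 7. Reaching 85 requires pressure = 13/2, not an integer.

set temperature = 7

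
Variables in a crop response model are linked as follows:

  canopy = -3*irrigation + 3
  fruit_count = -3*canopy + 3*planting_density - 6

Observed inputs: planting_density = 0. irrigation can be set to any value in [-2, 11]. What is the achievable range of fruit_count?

Substituting into the fruit_count equation gives fruit_count = 9*irrigation - 15.
Linear in irrigation, so extremes are at the endpoints: irrigation = -2 gives fruit_count = -33; irrigation = 11 gives fruit_count = 84.

-33 to 84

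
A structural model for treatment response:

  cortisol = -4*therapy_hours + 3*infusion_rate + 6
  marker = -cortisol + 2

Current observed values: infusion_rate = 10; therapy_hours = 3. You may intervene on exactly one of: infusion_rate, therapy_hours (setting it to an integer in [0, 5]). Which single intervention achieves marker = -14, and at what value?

set therapy_hours = 5

Intervening on infusion_rate: marker = -3*infusion_rate + 8. Reaching -14 requires infusion_rate = 22/3, not an integer.
Intervening on therapy_hours: with other inputs at their observed values, marker = 4*therapy_hours - 34. Solving for -14 gives therapy_hours = 5, within [0, 5].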